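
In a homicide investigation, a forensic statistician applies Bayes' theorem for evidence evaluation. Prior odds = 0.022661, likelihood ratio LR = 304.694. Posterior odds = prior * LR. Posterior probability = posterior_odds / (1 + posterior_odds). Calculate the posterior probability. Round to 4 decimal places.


Bayesian evidence evaluation:
Posterior odds = prior_odds * LR = 0.022661 * 304.694 = 6.904671
Posterior probability = posterior_odds / (1 + posterior_odds)
= 6.904671 / (1 + 6.904671)
= 6.904671 / 7.904671
= 0.8735

0.8735


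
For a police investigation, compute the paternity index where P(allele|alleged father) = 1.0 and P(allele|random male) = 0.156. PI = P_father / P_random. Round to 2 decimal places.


Paternity Index calculation:
PI = P(allele|father) / P(allele|random)
PI = 1.0 / 0.156
PI = 6.41

6.41


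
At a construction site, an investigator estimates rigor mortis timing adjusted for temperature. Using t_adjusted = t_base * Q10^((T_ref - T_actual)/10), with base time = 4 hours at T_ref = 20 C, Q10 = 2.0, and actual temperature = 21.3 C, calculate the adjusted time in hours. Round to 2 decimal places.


Rigor mortis time adjustment:
Exponent = (T_ref - T_actual) / 10 = (20 - 21.3) / 10 = -0.13
Q10 factor = 2.0^-0.13 = 0.91383
t_adjusted = 4 * 0.91383 = 3.66 hours

3.66


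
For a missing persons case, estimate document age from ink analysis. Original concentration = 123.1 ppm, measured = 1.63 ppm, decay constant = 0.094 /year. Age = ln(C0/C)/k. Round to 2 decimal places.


Document age estimation:
C0/C = 123.1 / 1.63 = 75.521472
ln(C0/C) = 4.324417
t = 4.324417 / 0.094 = 46.00 years

46.00


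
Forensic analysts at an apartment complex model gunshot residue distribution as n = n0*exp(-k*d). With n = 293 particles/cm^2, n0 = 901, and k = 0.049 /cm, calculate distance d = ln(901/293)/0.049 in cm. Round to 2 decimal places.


GSR distance calculation:
n0/n = 901 / 293 = 3.075085
ln(n0/n) = 1.123333
d = 1.123333 / 0.049 = 22.93 cm

22.93


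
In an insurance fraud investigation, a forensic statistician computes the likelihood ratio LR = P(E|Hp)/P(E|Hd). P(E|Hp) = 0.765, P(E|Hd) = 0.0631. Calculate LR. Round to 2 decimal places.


Likelihood ratio calculation:
LR = P(E|Hp) / P(E|Hd)
LR = 0.765 / 0.0631
LR = 12.12

12.12


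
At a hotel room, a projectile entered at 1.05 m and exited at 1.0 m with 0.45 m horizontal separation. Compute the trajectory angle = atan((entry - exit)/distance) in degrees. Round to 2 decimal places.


Bullet trajectory angle:
Height difference = 1.05 - 1.0 = 0.05 m
angle = atan(0.05 / 0.45)
angle = atan(0.111111)
angle = 6.34 degrees

6.34


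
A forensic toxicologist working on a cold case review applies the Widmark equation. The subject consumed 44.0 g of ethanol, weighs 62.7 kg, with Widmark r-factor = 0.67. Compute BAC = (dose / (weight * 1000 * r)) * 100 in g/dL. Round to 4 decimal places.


Applying the Widmark formula:
BAC = (dose_g / (body_wt * 1000 * r)) * 100
Denominator = 62.7 * 1000 * 0.67 = 42009
BAC = (44.0 / 42009) * 100
BAC = 0.1047 g/dL

0.1047


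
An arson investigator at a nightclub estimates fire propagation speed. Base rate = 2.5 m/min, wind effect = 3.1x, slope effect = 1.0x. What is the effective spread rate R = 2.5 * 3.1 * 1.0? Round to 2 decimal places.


Fire spread rate calculation:
R = R0 * wind_factor * slope_factor
= 2.5 * 3.1 * 1.0
= 7.75 * 1.0
= 7.75 m/min

7.75


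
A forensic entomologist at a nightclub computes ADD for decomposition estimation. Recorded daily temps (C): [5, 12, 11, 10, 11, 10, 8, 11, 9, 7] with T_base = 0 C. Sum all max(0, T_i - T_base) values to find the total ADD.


Computing ADD day by day:
Day 1: max(0, 5 - 0) = 5
Day 2: max(0, 12 - 0) = 12
Day 3: max(0, 11 - 0) = 11
Day 4: max(0, 10 - 0) = 10
Day 5: max(0, 11 - 0) = 11
Day 6: max(0, 10 - 0) = 10
Day 7: max(0, 8 - 0) = 8
Day 8: max(0, 11 - 0) = 11
Day 9: max(0, 9 - 0) = 9
Day 10: max(0, 7 - 0) = 7
Total ADD = 94

94


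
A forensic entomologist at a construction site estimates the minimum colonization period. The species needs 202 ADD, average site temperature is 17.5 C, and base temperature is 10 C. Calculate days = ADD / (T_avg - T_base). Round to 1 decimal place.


Insect development time:
Effective temperature = avg_temp - T_base = 17.5 - 10 = 7.5 C
Days = ADD / effective_temp = 202 / 7.5 = 26.9 days

26.9


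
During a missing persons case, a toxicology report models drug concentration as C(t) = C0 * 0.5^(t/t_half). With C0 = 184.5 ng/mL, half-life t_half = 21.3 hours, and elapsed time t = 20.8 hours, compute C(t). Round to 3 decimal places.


Drug concentration decay:
Number of half-lives = t / t_half = 20.8 / 21.3 = 0.976526
Decay factor = 0.5^0.976526 = 0.50820201
C(t) = 184.5 * 0.50820201 = 93.763 ng/mL

93.763


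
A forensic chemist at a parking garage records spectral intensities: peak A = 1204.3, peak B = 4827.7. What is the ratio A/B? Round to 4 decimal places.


Spectral peak ratio:
Peak A = 1204.3 counts
Peak B = 4827.7 counts
Ratio = 1204.3 / 4827.7 = 0.2495

0.2495


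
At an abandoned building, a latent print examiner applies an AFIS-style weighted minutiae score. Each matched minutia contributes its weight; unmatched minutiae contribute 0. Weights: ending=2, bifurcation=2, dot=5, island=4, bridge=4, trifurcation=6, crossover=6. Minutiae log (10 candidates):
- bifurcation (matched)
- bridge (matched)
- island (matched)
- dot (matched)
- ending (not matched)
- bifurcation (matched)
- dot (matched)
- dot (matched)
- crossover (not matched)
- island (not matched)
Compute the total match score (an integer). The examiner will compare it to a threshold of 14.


Weighted minutiae match score:
  bifurcation: matched, +2 (running total 2)
  bridge: matched, +4 (running total 6)
  island: matched, +4 (running total 10)
  dot: matched, +5 (running total 15)
  ending: not matched, +0
  bifurcation: matched, +2 (running total 17)
  dot: matched, +5 (running total 22)
  dot: matched, +5 (running total 27)
  crossover: not matched, +0
  island: not matched, +0
Total score = 27
Threshold = 14; verdict = identification

27


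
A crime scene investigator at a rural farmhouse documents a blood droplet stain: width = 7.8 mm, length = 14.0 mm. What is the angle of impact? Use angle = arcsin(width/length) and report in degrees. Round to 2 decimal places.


Blood spatter impact angle calculation:
width / length = 7.8 / 14.0 = 0.557143
angle = arcsin(0.557143)
angle = 33.86 degrees

33.86


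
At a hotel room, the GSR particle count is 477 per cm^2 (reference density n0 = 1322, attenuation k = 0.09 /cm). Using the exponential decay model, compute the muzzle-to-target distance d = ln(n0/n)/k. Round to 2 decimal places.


GSR distance calculation:
n0/n = 1322 / 477 = 2.771488
ln(n0/n) = 1.019384
d = 1.019384 / 0.09 = 11.33 cm

11.33


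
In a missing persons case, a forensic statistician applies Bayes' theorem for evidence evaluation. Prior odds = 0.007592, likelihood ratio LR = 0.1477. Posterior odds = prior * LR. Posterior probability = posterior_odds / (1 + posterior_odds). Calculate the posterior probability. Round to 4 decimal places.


Bayesian evidence evaluation:
Posterior odds = prior_odds * LR = 0.007592 * 0.1477 = 0.001121338
Posterior probability = posterior_odds / (1 + posterior_odds)
= 0.001121338 / (1 + 0.001121338)
= 0.001121338 / 1.001121338
= 0.0011

0.0011


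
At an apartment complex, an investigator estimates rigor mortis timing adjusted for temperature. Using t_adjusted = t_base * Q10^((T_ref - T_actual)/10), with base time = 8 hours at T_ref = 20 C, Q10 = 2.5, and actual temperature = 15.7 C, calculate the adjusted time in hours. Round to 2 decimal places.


Rigor mortis time adjustment:
Exponent = (T_ref - T_actual) / 10 = (20 - 15.7) / 10 = 0.43
Q10 factor = 2.5^0.43 = 1.48291
t_adjusted = 8 * 1.48291 = 11.86 hours

11.86


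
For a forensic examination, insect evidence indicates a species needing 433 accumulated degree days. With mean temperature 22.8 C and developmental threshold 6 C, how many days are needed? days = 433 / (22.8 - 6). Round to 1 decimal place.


Insect development time:
Effective temperature = avg_temp - T_base = 22.8 - 6 = 16.8 C
Days = ADD / effective_temp = 433 / 16.8 = 25.8 days

25.8


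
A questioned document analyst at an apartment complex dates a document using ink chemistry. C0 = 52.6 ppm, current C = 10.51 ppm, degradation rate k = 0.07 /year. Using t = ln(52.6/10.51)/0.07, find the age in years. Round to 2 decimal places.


Document age estimation:
C0/C = 52.6 / 10.51 = 5.004757
ln(C0/C) = 1.610389
t = 1.610389 / 0.07 = 23.01 years

23.01


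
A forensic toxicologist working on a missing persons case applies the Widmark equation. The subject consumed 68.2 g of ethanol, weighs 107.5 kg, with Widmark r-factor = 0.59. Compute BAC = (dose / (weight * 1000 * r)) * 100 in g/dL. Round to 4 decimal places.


Applying the Widmark formula:
BAC = (dose_g / (body_wt * 1000 * r)) * 100
Denominator = 107.5 * 1000 * 0.59 = 63425
BAC = (68.2 / 63425) * 100
BAC = 0.1075 g/dL

0.1075


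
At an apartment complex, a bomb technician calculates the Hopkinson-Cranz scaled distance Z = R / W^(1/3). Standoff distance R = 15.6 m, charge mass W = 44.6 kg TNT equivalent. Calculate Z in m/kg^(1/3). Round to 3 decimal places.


Scaled distance calculation:
W^(1/3) = 44.6^(1/3) = 3.546323
Z = R / W^(1/3) = 15.6 / 3.546323
Z = 4.399 m/kg^(1/3)

4.399


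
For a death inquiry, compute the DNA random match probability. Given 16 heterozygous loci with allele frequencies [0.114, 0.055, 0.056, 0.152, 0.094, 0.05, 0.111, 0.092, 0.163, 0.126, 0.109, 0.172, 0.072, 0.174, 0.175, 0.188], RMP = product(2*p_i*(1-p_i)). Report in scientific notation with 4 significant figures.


Computing RMP for 16 loci:
Locus 1: 2 * 0.114 * 0.886 = 0.202008
Locus 2: 2 * 0.055 * 0.945 = 0.10395
Locus 3: 2 * 0.056 * 0.944 = 0.105728
Locus 4: 2 * 0.152 * 0.848 = 0.257792
Locus 5: 2 * 0.094 * 0.906 = 0.170328
Locus 6: 2 * 0.05 * 0.95 = 0.095
Locus 7: 2 * 0.111 * 0.889 = 0.197358
Locus 8: 2 * 0.092 * 0.908 = 0.167072
Locus 9: 2 * 0.163 * 0.837 = 0.272862
Locus 10: 2 * 0.126 * 0.874 = 0.220248
Locus 11: 2 * 0.109 * 0.891 = 0.194238
Locus 12: 2 * 0.172 * 0.828 = 0.284832
Locus 13: 2 * 0.072 * 0.928 = 0.133632
Locus 14: 2 * 0.174 * 0.826 = 0.287448
Locus 15: 2 * 0.175 * 0.825 = 0.28875
Locus 16: 2 * 0.188 * 0.812 = 0.305312
RMP = 3.438e-12

3.438e-12


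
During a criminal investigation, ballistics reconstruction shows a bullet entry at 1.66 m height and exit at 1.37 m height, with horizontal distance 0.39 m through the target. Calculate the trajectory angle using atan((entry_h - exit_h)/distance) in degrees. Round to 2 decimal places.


Bullet trajectory angle:
Height difference = 1.66 - 1.37 = 0.29 m
angle = atan(0.29 / 0.39)
angle = atan(0.74359)
angle = 36.63 degrees

36.63


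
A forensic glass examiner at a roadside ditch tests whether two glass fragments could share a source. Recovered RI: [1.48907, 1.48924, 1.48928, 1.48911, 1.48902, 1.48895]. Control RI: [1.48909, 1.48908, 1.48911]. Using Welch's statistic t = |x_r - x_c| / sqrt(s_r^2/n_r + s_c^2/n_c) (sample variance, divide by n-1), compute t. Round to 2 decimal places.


Welch's t-criterion for glass RI comparison:
Recovered mean = sum / n_r = 8.93467 / 6 = 1.4891117
Control mean = sum / n_c = 4.46728 / 3 = 1.4890933
Recovered sample variance s_r^2 = 1.62167e-08
Control sample variance s_c^2 = 2.33333e-10
Welch SE (unpooled) = sqrt(s_r^2/n_r + s_c^2/n_c) = sqrt(2.70278e-09 + 7.77778e-11) = sqrt(2.78056e-09) = 5.2731e-05
|mean_r - mean_c| = 1.83333e-05
t = 1.83333e-05 / 5.2731e-05 = 0.35

0.35


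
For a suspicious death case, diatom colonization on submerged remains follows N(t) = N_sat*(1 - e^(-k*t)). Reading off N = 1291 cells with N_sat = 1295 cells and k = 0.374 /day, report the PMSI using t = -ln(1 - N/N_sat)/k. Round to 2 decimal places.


PMSI from diatom colonization curve:
N / N_sat = 1291 / 1295 = 0.996911
1 - N/N_sat = 0.003089
ln(1 - N/N_sat) = -5.779908
t = -ln(1 - N/N_sat) / k = -(-5.779908) / 0.374 = 15.45 days

15.45


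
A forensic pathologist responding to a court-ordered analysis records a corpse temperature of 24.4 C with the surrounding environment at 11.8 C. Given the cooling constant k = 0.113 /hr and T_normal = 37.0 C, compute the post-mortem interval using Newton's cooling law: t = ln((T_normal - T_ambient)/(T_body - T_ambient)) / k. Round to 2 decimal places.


Using Newton's law of cooling:
t = ln((T_normal - T_ambient) / (T_body - T_ambient)) / k
T_normal - T_ambient = 25.2
T_body - T_ambient = 12.6
Ratio = 2
ln(ratio) = 0.693147
t = 0.693147 / 0.113 = 6.13 hours

6.13


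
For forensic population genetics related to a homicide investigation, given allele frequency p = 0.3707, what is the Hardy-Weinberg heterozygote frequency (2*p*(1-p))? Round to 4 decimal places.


Hardy-Weinberg heterozygote frequency:
q = 1 - p = 1 - 0.3707 = 0.6293
2pq = 2 * 0.3707 * 0.6293 = 0.4666

0.4666


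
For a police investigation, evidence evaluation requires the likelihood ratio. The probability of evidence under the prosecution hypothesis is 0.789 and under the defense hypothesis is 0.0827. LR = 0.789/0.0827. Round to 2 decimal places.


Likelihood ratio calculation:
LR = P(E|Hp) / P(E|Hd)
LR = 0.789 / 0.0827
LR = 9.54

9.54


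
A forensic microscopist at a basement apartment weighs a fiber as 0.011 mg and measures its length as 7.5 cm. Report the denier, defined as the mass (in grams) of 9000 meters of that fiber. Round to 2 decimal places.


Denier calculation:
Mass in grams = 0.011 mg / 1000 = 0.000011 g
Length in meters = 7.5 cm / 100 = 0.075 m
Linear density = mass / length = 0.000011 / 0.075 = 0.00014667 g/m
Denier = (g/m) * 9000 = 0.00014667 * 9000 = 1.32

1.32


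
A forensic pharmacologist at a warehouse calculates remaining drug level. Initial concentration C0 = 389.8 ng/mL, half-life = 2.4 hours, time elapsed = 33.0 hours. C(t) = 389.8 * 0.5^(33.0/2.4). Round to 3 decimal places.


Drug concentration decay:
Number of half-lives = t / t_half = 33.0 / 2.4 = 13.75
Decay factor = 0.5^13.75 = 0.00007258
C(t) = 389.8 * 0.00007258 = 0.028 ng/mL

0.028


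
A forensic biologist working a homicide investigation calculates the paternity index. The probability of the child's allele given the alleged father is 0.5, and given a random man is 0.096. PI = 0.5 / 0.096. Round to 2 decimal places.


Paternity Index calculation:
PI = P(allele|father) / P(allele|random)
PI = 0.5 / 0.096
PI = 5.21

5.21


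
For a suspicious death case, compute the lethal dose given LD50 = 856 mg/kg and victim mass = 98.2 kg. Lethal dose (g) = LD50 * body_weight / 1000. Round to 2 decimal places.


Lethal dose calculation:
Lethal dose = LD50 * body_weight / 1000
= 856 * 98.2 / 1000
= 84059.2 / 1000
= 84.06 g

84.06


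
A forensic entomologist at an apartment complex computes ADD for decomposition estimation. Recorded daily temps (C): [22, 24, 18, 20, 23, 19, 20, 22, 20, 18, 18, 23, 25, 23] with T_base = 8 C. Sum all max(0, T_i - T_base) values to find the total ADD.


Computing ADD day by day:
Day 1: max(0, 22 - 8) = 14
Day 2: max(0, 24 - 8) = 16
Day 3: max(0, 18 - 8) = 10
Day 4: max(0, 20 - 8) = 12
Day 5: max(0, 23 - 8) = 15
Day 6: max(0, 19 - 8) = 11
Day 7: max(0, 20 - 8) = 12
Day 8: max(0, 22 - 8) = 14
Day 9: max(0, 20 - 8) = 12
Day 10: max(0, 18 - 8) = 10
Day 11: max(0, 18 - 8) = 10
Day 12: max(0, 23 - 8) = 15
Day 13: max(0, 25 - 8) = 17
Day 14: max(0, 23 - 8) = 15
Total ADD = 183

183


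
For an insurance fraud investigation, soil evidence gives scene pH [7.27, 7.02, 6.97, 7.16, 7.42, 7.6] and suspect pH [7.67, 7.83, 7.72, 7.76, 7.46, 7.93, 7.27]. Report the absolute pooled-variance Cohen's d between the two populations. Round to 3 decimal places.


Pooled-variance Cohen's d for soil pH comparison:
Scene mean = 43.44 / 6 = 7.24
Suspect mean = 53.64 / 7 = 7.662857
Scene sample variance s_s^2 = 0.05812
Suspect sample variance s_c^2 = 0.051257
Pooled variance = ((n_s-1)*s_s^2 + (n_c-1)*s_c^2) / (n_s + n_c - 2) = 0.054377
Pooled SD = sqrt(0.054377) = 0.233189
Mean difference = -0.422857
|d| = |-0.422857| / 0.233189 = 1.813

1.813


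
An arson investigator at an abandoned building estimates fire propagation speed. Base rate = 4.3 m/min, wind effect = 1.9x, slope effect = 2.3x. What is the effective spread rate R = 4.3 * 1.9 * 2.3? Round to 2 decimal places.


Fire spread rate calculation:
R = R0 * wind_factor * slope_factor
= 4.3 * 1.9 * 2.3
= 8.17 * 2.3
= 18.79 m/min

18.79


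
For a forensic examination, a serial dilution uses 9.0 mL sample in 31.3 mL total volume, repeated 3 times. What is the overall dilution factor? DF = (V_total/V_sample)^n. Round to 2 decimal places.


Dilution factor calculation:
Single dilution = V_total / V_sample = 31.3 / 9.0 ≈ 3.477778
Number of dilutions = 3
Total DF = (31.3 / 9.0)^3 (full precision, rounded at the end) = 42.06

42.06


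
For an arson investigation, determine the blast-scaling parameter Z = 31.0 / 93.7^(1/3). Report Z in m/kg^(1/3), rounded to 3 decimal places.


Scaled distance calculation:
W^(1/3) = 93.7^(1/3) = 4.541994
Z = R / W^(1/3) = 31.0 / 4.541994
Z = 6.825 m/kg^(1/3)

6.825


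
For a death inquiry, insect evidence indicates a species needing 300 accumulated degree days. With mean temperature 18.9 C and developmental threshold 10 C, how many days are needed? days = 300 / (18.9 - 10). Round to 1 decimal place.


Insect development time:
Effective temperature = avg_temp - T_base = 18.9 - 10 = 8.9 C
Days = ADD / effective_temp = 300 / 8.9 = 33.7 days

33.7


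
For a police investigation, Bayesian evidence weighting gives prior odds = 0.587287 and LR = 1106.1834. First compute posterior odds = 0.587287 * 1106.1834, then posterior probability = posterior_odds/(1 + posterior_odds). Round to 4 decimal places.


Bayesian evidence evaluation:
Posterior odds = prior_odds * LR = 0.587287 * 1106.1834 = 649.6471
Posterior probability = posterior_odds / (1 + posterior_odds)
= 649.6471 / (1 + 649.6471)
= 649.6471 / 650.6471
= 0.9985

0.9985


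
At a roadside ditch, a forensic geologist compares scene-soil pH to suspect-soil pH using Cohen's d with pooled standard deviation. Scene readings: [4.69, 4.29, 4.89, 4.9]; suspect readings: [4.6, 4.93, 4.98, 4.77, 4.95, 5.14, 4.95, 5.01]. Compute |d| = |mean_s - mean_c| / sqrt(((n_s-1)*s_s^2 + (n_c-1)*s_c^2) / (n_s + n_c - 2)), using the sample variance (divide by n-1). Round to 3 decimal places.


Pooled-variance Cohen's d for soil pH comparison:
Scene mean = 18.77 / 4 = 4.6925
Suspect mean = 39.33 / 8 = 4.91625
Scene sample variance s_s^2 = 0.081358
Suspect sample variance s_c^2 = 0.026684
Pooled variance = ((n_s-1)*s_s^2 + (n_c-1)*s_c^2) / (n_s + n_c - 2) = 0.043086
Pooled SD = sqrt(0.043086) = 0.207572
Mean difference = -0.22375
|d| = |-0.22375| / 0.207572 = 1.078

1.078


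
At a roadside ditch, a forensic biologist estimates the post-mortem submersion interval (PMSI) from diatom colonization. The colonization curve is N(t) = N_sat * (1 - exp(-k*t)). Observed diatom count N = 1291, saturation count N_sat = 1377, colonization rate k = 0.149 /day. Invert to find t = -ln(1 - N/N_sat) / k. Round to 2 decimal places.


PMSI from diatom colonization curve:
N / N_sat = 1291 / 1377 = 0.937545
1 - N/N_sat = 0.062455
ln(1 - N/N_sat) = -2.773309
t = -ln(1 - N/N_sat) / k = -(-2.773309) / 0.149 = 18.61 days

18.61


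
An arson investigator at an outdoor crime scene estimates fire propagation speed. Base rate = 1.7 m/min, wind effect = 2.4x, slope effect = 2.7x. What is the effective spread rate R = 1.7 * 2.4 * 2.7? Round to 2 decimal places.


Fire spread rate calculation:
R = R0 * wind_factor * slope_factor
= 1.7 * 2.4 * 2.7
= 4.08 * 2.7
= 11.02 m/min

11.02


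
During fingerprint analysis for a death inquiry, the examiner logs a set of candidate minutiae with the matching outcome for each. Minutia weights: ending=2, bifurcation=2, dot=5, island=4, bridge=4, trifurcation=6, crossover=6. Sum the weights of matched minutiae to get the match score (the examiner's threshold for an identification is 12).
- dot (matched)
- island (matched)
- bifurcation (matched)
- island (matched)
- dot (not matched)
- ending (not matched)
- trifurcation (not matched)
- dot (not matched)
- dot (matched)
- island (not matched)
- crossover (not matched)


Weighted minutiae match score:
  dot: matched, +5 (running total 5)
  island: matched, +4 (running total 9)
  bifurcation: matched, +2 (running total 11)
  island: matched, +4 (running total 15)
  dot: not matched, +0
  ending: not matched, +0
  trifurcation: not matched, +0
  dot: not matched, +0
  dot: matched, +5 (running total 20)
  island: not matched, +0
  crossover: not matched, +0
Total score = 20
Threshold = 12; verdict = identification

20


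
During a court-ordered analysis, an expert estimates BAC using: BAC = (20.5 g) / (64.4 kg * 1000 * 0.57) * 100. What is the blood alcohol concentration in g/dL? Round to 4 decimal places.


Applying the Widmark formula:
BAC = (dose_g / (body_wt * 1000 * r)) * 100
Denominator = 64.4 * 1000 * 0.57 = 36708
BAC = (20.5 / 36708) * 100
BAC = 0.0558 g/dL

0.0558


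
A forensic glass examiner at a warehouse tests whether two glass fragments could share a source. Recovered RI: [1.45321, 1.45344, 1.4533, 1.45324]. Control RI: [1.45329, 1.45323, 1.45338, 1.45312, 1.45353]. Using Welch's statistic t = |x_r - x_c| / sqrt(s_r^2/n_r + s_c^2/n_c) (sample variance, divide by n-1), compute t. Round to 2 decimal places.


Welch's t-criterion for glass RI comparison:
Recovered mean = sum / n_r = 5.81319 / 4 = 1.4532975
Control mean = sum / n_c = 7.26655 / 5 = 1.45331
Recovered sample variance s_r^2 = 1.0425e-08
Control sample variance s_c^2 = 2.405e-08
Welch SE (unpooled) = sqrt(s_r^2/n_r + s_c^2/n_c) = sqrt(2.60625e-09 + 4.81e-09) = sqrt(7.41625e-09) = 8.61177e-05
|mean_r - mean_c| = 1.25e-05
t = 1.25e-05 / 8.61177e-05 = 0.15

0.15


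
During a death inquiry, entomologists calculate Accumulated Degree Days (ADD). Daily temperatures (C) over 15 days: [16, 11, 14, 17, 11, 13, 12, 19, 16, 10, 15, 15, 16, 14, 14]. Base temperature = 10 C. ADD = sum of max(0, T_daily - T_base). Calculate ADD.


Computing ADD day by day:
Day 1: max(0, 16 - 10) = 6
Day 2: max(0, 11 - 10) = 1
Day 3: max(0, 14 - 10) = 4
Day 4: max(0, 17 - 10) = 7
Day 5: max(0, 11 - 10) = 1
Day 6: max(0, 13 - 10) = 3
Day 7: max(0, 12 - 10) = 2
Day 8: max(0, 19 - 10) = 9
Day 9: max(0, 16 - 10) = 6
Day 10: max(0, 10 - 10) = 0
Day 11: max(0, 15 - 10) = 5
Day 12: max(0, 15 - 10) = 5
Day 13: max(0, 16 - 10) = 6
Day 14: max(0, 14 - 10) = 4
Day 15: max(0, 14 - 10) = 4
Total ADD = 63

63


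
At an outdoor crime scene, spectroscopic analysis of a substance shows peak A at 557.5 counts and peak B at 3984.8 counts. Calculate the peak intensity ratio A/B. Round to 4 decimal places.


Spectral peak ratio:
Peak A = 557.5 counts
Peak B = 3984.8 counts
Ratio = 557.5 / 3984.8 = 0.1399

0.1399


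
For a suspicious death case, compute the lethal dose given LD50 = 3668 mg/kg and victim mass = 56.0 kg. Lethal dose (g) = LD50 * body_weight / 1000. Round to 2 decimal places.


Lethal dose calculation:
Lethal dose = LD50 * body_weight / 1000
= 3668 * 56.0 / 1000
= 205408 / 1000
= 205.41 g

205.41


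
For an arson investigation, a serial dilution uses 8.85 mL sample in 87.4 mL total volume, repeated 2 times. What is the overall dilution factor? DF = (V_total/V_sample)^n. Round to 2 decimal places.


Dilution factor calculation:
Single dilution = V_total / V_sample = 87.4 / 8.85 ≈ 9.875706
Number of dilutions = 2
Total DF = (87.4 / 8.85)^2 (full precision, rounded at the end) = 97.53

97.53


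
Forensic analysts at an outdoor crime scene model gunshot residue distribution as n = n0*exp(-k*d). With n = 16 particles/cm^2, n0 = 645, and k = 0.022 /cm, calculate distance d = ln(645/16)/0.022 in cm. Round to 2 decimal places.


GSR distance calculation:
n0/n = 645 / 16 = 40.3125
ln(n0/n) = 3.696662
d = 3.696662 / 0.022 = 168.03 cm

168.03


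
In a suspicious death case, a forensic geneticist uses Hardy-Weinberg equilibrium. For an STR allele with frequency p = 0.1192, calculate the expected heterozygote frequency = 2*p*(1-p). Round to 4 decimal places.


Hardy-Weinberg heterozygote frequency:
q = 1 - p = 1 - 0.1192 = 0.8808
2pq = 2 * 0.1192 * 0.8808 = 0.2100

0.2100


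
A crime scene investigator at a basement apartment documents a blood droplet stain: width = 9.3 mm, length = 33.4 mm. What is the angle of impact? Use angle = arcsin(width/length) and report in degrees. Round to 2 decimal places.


Blood spatter impact angle calculation:
width / length = 9.3 / 33.4 = 0.278443
angle = arcsin(0.278443)
angle = 16.17 degrees

16.17


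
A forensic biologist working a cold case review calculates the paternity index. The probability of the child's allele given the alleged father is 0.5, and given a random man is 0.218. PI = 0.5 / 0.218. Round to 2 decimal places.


Paternity Index calculation:
PI = P(allele|father) / P(allele|random)
PI = 0.5 / 0.218
PI = 2.29

2.29


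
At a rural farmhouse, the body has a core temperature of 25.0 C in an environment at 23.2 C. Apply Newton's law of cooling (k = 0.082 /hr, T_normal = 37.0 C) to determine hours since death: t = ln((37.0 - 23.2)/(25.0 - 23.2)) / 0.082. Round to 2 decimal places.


Using Newton's law of cooling:
t = ln((T_normal - T_ambient) / (T_body - T_ambient)) / k
T_normal - T_ambient = 13.8
T_body - T_ambient = 1.8
Ratio = 7.666667
ln(ratio) = 2.036882
t = 2.036882 / 0.082 = 24.84 hours

24.84


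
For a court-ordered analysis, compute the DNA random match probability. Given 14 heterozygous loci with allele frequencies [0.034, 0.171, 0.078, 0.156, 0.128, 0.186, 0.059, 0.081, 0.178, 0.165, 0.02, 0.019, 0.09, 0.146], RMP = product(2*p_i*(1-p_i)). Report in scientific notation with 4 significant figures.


Computing RMP for 14 loci:
Locus 1: 2 * 0.034 * 0.966 = 0.065688
Locus 2: 2 * 0.171 * 0.829 = 0.283518
Locus 3: 2 * 0.078 * 0.922 = 0.143832
Locus 4: 2 * 0.156 * 0.844 = 0.263328
Locus 5: 2 * 0.128 * 0.872 = 0.223232
Locus 6: 2 * 0.186 * 0.814 = 0.302808
Locus 7: 2 * 0.059 * 0.941 = 0.111038
Locus 8: 2 * 0.081 * 0.919 = 0.148878
Locus 9: 2 * 0.178 * 0.822 = 0.292632
Locus 10: 2 * 0.165 * 0.835 = 0.27555
Locus 11: 2 * 0.02 * 0.98 = 0.0392
Locus 12: 2 * 0.019 * 0.981 = 0.037278
Locus 13: 2 * 0.09 * 0.91 = 0.1638
Locus 14: 2 * 0.146 * 0.854 = 0.249368
RMP = 3.794e-12

3.794e-12


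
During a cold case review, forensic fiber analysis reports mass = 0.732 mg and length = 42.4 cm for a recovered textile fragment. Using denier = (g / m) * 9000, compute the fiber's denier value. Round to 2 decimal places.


Denier calculation:
Mass in grams = 0.732 mg / 1000 = 0.000732 g
Length in meters = 42.4 cm / 100 = 0.424 m
Linear density = mass / length = 0.000732 / 0.424 = 0.00172642 g/m
Denier = (g/m) * 9000 = 0.00172642 * 9000 = 15.54

15.54


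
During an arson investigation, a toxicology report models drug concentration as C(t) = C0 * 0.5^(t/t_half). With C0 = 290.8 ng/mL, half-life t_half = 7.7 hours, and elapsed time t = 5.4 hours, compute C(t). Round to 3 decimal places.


Drug concentration decay:
Number of half-lives = t / t_half = 5.4 / 7.7 = 0.701299
Decay factor = 0.5^0.701299 = 0.6150182
C(t) = 290.8 * 0.6150182 = 178.847 ng/mL

178.847


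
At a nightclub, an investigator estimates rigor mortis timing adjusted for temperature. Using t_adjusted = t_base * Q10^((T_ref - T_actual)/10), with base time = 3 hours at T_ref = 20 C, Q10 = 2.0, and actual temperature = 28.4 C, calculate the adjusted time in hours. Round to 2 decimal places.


Rigor mortis time adjustment:
Exponent = (T_ref - T_actual) / 10 = (20 - 28.4) / 10 = -0.84
Q10 factor = 2.0^-0.84 = 0.55864
t_adjusted = 3 * 0.55864 = 1.68 hours

1.68


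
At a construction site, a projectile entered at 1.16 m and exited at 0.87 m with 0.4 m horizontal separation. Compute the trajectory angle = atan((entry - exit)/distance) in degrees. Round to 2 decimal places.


Bullet trajectory angle:
Height difference = 1.16 - 0.87 = 0.29 m
angle = atan(0.29 / 0.4)
angle = atan(0.725)
angle = 35.94 degrees

35.94


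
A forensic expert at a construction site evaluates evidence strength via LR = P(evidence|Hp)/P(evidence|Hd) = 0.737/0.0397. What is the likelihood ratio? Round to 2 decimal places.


Likelihood ratio calculation:
LR = P(E|Hp) / P(E|Hd)
LR = 0.737 / 0.0397
LR = 18.56

18.56


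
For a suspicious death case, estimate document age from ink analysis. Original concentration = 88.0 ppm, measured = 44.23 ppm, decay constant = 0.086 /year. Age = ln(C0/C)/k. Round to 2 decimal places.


Document age estimation:
C0/C = 88.0 / 44.23 = 1.9896
ln(C0/C) = 0.687934
t = 0.687934 / 0.086 = 8.00 years

8.00


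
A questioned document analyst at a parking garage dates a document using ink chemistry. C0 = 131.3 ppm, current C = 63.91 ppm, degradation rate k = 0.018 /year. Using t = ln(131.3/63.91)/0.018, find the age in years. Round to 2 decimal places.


Document age estimation:
C0/C = 131.3 / 63.91 = 2.054452
ln(C0/C) = 0.720009
t = 0.720009 / 0.018 = 40.00 years

40.00


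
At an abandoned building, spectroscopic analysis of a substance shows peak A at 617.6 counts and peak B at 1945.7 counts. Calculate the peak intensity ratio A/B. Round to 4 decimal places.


Spectral peak ratio:
Peak A = 617.6 counts
Peak B = 1945.7 counts
Ratio = 617.6 / 1945.7 = 0.3174

0.3174


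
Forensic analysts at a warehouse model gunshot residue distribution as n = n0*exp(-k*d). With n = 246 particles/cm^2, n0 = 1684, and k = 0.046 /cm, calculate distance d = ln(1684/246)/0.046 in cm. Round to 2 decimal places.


GSR distance calculation:
n0/n = 1684 / 246 = 6.845528
ln(n0/n) = 1.923596
d = 1.923596 / 0.046 = 41.82 cm

41.82


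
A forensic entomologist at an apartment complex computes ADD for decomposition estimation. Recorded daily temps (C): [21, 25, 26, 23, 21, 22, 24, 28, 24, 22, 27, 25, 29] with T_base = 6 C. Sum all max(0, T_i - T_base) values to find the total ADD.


Computing ADD day by day:
Day 1: max(0, 21 - 6) = 15
Day 2: max(0, 25 - 6) = 19
Day 3: max(0, 26 - 6) = 20
Day 4: max(0, 23 - 6) = 17
Day 5: max(0, 21 - 6) = 15
Day 6: max(0, 22 - 6) = 16
Day 7: max(0, 24 - 6) = 18
Day 8: max(0, 28 - 6) = 22
Day 9: max(0, 24 - 6) = 18
Day 10: max(0, 22 - 6) = 16
Day 11: max(0, 27 - 6) = 21
Day 12: max(0, 25 - 6) = 19
Day 13: max(0, 29 - 6) = 23
Total ADD = 239

239


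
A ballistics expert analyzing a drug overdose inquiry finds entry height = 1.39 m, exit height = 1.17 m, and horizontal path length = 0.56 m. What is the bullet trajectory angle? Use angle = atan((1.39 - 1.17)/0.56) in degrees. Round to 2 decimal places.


Bullet trajectory angle:
Height difference = 1.39 - 1.17 = 0.22 m
angle = atan(0.22 / 0.56)
angle = atan(0.392857)
angle = 21.45 degrees

21.45


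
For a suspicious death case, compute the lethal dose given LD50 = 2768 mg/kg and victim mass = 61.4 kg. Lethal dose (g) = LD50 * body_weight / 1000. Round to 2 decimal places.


Lethal dose calculation:
Lethal dose = LD50 * body_weight / 1000
= 2768 * 61.4 / 1000
= 169955.2 / 1000
= 169.96 g

169.96


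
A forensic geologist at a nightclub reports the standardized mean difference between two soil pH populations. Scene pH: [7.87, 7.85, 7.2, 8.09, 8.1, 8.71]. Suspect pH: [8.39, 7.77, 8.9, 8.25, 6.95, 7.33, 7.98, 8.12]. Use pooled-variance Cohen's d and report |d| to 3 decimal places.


Pooled-variance Cohen's d for soil pH comparison:
Scene mean = 47.82 / 6 = 7.97
Suspect mean = 63.69 / 8 = 7.96125
Scene sample variance s_s^2 = 0.23924
Suspect sample variance s_c^2 = 0.375955
Pooled variance = ((n_s-1)*s_s^2 + (n_c-1)*s_c^2) / (n_s + n_c - 2) = 0.318991
Pooled SD = sqrt(0.318991) = 0.564793
Mean difference = 0.00875
|d| = |0.00875| / 0.564793 = 0.015

0.015


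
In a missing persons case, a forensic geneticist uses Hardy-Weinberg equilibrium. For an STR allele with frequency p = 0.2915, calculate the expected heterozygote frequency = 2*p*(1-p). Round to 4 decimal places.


Hardy-Weinberg heterozygote frequency:
q = 1 - p = 1 - 0.2915 = 0.7085
2pq = 2 * 0.2915 * 0.7085 = 0.4131

0.4131


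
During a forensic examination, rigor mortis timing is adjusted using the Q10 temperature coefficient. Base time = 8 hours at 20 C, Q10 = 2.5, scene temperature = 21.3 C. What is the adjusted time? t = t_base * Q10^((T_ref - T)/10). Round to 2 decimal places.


Rigor mortis time adjustment:
Exponent = (T_ref - T_actual) / 10 = (20 - 21.3) / 10 = -0.13
Q10 factor = 2.5^-0.13 = 0.8877
t_adjusted = 8 * 0.8877 = 7.10 hours

7.10


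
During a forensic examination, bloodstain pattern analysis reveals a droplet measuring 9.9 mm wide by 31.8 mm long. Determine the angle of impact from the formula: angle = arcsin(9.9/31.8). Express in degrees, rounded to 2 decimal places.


Blood spatter impact angle calculation:
width / length = 9.9 / 31.8 = 0.311321
angle = arcsin(0.311321)
angle = 18.14 degrees

18.14


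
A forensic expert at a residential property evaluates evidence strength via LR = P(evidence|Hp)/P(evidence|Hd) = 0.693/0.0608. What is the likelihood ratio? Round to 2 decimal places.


Likelihood ratio calculation:
LR = P(E|Hp) / P(E|Hd)
LR = 0.693 / 0.0608
LR = 11.40

11.40


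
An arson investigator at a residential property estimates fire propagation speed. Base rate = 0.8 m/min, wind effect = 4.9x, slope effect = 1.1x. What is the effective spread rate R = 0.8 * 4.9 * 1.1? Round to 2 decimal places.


Fire spread rate calculation:
R = R0 * wind_factor * slope_factor
= 0.8 * 4.9 * 1.1
= 3.92 * 1.1
= 4.31 m/min

4.31


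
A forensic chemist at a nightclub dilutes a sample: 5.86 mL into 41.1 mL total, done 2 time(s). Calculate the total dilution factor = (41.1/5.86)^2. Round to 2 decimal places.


Dilution factor calculation:
Single dilution = V_total / V_sample = 41.1 / 5.86 ≈ 7.013652
Number of dilutions = 2
Total DF = (41.1 / 5.86)^2 (full precision, rounded at the end) = 49.19

49.19


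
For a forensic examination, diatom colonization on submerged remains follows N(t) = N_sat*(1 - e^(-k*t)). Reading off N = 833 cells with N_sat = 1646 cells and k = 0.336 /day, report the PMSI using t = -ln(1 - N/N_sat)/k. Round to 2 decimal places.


PMSI from diatom colonization curve:
N / N_sat = 833 / 1646 = 0.506075
1 - N/N_sat = 0.493925
ln(1 - N/N_sat) = -0.705372
t = -ln(1 - N/N_sat) / k = -(-0.705372) / 0.336 = 2.10 days

2.10


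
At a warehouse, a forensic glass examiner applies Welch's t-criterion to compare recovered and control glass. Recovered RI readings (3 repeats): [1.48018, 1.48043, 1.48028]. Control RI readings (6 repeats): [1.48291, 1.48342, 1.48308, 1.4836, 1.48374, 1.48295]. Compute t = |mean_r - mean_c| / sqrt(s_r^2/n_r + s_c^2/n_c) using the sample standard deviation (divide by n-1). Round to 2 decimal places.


Welch's t-criterion for glass RI comparison:
Recovered mean = sum / n_r = 4.44089 / 3 = 1.4802967
Control mean = sum / n_c = 8.8997 / 6 = 1.4832833
Recovered sample variance s_r^2 = 1.58333e-08
Control sample variance s_c^2 = 1.23867e-07
Welch SE (unpooled) = sqrt(s_r^2/n_r + s_c^2/n_c) = sqrt(5.27778e-09 + 2.06444e-08) = sqrt(2.59222e-08) = 0.000161004
|mean_r - mean_c| = 0.00298667
t = 0.00298667 / 0.000161004 = 18.55

18.55


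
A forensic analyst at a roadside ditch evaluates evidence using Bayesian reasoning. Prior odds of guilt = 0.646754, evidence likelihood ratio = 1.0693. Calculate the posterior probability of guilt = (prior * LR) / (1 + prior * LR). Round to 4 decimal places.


Bayesian evidence evaluation:
Posterior odds = prior_odds * LR = 0.646754 * 1.0693 = 0.6915741
Posterior probability = posterior_odds / (1 + posterior_odds)
= 0.6915741 / (1 + 0.6915741)
= 0.6915741 / 1.6915741
= 0.4088

0.4088


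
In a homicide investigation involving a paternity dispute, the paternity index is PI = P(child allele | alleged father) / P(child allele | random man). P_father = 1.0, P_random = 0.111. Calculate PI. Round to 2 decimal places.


Paternity Index calculation:
PI = P(allele|father) / P(allele|random)
PI = 1.0 / 0.111
PI = 9.01

9.01


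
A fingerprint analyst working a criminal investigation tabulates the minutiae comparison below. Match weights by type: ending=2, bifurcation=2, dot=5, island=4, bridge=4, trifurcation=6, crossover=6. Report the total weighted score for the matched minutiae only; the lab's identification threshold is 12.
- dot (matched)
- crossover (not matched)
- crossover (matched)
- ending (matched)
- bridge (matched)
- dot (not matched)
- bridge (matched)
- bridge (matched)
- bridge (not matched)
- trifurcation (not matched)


Weighted minutiae match score:
  dot: matched, +5 (running total 5)
  crossover: not matched, +0
  crossover: matched, +6 (running total 11)
  ending: matched, +2 (running total 13)
  bridge: matched, +4 (running total 17)
  dot: not matched, +0
  bridge: matched, +4 (running total 21)
  bridge: matched, +4 (running total 25)
  bridge: not matched, +0
  trifurcation: not matched, +0
Total score = 25
Threshold = 12; verdict = identification

25


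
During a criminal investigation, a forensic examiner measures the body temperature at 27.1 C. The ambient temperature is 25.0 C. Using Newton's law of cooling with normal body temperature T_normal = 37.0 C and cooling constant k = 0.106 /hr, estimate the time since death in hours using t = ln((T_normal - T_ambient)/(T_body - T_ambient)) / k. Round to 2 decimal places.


Using Newton's law of cooling:
t = ln((T_normal - T_ambient) / (T_body - T_ambient)) / k
T_normal - T_ambient = 12.0
T_body - T_ambient = 2.1
Ratio = 5.714286
ln(ratio) = 1.742969
t = 1.742969 / 0.106 = 16.44 hours

16.44


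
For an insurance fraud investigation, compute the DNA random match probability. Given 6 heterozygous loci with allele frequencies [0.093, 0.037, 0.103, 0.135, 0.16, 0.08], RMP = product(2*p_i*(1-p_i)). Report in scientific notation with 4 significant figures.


Computing RMP for 6 loci:
Locus 1: 2 * 0.093 * 0.907 = 0.168702
Locus 2: 2 * 0.037 * 0.963 = 0.071262
Locus 3: 2 * 0.103 * 0.897 = 0.184782
Locus 4: 2 * 0.135 * 0.865 = 0.23355
Locus 5: 2 * 0.16 * 0.84 = 0.2688
Locus 6: 2 * 0.08 * 0.92 = 0.1472
RMP = 2.053e-05

2.053e-05


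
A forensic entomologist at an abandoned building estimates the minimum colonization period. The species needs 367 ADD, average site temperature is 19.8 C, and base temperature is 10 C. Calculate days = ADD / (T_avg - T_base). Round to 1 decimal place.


Insect development time:
Effective temperature = avg_temp - T_base = 19.8 - 10 = 9.8 C
Days = ADD / effective_temp = 367 / 9.8 = 37.4 days

37.4


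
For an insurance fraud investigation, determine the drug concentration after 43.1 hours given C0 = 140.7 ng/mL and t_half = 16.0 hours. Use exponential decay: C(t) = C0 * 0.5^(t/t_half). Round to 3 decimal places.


Drug concentration decay:
Number of half-lives = t / t_half = 43.1 / 16.0 = 2.69375
Decay factor = 0.5^2.69375 = 0.15456119
C(t) = 140.7 * 0.15456119 = 21.747 ng/mL

21.747


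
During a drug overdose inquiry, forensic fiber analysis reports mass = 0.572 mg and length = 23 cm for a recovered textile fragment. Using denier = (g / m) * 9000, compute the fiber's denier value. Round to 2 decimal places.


Denier calculation:
Mass in grams = 0.572 mg / 1000 = 0.000572 g
Length in meters = 23 cm / 100 = 0.23 m
Linear density = mass / length = 0.000572 / 0.23 = 0.00248696 g/m
Denier = (g/m) * 9000 = 0.00248696 * 9000 = 22.38

22.38


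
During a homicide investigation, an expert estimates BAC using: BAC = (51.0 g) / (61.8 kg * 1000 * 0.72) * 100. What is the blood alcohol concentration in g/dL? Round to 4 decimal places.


Applying the Widmark formula:
BAC = (dose_g / (body_wt * 1000 * r)) * 100
Denominator = 61.8 * 1000 * 0.72 = 44496
BAC = (51.0 / 44496) * 100
BAC = 0.1146 g/dL

0.1146


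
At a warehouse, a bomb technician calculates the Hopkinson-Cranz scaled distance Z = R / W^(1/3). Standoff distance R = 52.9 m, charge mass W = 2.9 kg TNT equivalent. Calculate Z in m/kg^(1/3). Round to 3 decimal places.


Scaled distance calculation:
W^(1/3) = 2.9^(1/3) = 1.426043
Z = R / W^(1/3) = 52.9 / 1.426043
Z = 37.096 m/kg^(1/3)

37.096
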